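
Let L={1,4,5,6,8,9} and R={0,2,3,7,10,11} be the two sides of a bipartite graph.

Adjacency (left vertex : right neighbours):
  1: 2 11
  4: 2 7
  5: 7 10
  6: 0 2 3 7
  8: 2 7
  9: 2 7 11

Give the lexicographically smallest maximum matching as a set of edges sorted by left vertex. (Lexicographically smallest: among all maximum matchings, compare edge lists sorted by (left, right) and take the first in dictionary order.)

|M| = 5 (so the lex-smallest maximum matching has 5 edges)
process left vertices in ascending order; for each, take the smallest-labelled available neighbour that still permits 5 edges overall, or leave it unmatched if none does
lex-smallest matching: {1-2, 4-7, 5-10, 6-0, 9-11}

Lex-smallest maximum matching: {(1,2), (4,7), (5,10), (6,0), (9,11)}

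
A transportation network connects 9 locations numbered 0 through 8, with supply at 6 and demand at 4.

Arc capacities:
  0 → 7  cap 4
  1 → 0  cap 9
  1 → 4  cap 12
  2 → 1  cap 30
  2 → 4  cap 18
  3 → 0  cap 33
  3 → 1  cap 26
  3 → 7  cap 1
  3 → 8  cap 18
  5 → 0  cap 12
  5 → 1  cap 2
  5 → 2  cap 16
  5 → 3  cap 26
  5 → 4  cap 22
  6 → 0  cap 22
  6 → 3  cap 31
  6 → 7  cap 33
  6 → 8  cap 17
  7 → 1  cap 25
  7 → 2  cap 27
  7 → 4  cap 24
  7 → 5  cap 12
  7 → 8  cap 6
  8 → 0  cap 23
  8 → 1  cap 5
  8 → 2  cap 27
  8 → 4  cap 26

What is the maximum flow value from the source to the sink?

Maximum flow value: 85

augment #1: 6→7→4 bottleneck 24, total now 24
augment #2: 6→8→4 bottleneck 17, total now 41
augment #3: 6→3→1→4 bottleneck 12, total now 53
augment #4: 6→3→8→4 bottleneck 9, total now 62
augment #5: 6→7→2→4 bottleneck 9, total now 71
augment #6: 6→0→7→2→4 bottleneck 4, total now 75
augment #7: 6→3→7→2→4 bottleneck 1, total now 76
augment #8: 6→3→8→2→4 bottleneck 4, total now 80
augment #9: 6→3→8→2→7→5→4 bottleneck 5, total now 85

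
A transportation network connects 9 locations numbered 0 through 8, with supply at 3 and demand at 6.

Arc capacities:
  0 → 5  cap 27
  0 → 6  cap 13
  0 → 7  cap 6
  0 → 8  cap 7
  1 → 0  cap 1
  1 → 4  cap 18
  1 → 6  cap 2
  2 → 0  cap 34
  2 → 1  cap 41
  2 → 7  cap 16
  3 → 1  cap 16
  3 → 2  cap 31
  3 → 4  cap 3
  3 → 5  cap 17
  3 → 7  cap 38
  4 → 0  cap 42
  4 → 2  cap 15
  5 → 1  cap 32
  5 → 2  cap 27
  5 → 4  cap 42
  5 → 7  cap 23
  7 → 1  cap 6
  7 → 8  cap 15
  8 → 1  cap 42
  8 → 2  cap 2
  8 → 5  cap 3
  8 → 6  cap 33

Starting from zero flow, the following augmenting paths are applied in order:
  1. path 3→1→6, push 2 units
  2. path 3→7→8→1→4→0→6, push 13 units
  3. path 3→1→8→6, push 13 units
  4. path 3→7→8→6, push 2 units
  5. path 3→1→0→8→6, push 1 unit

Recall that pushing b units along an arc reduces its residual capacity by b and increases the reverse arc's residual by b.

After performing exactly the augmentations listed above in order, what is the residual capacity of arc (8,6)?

Residual capacity of (8,6): 17

after path 1 (3→1→6, push 2): res(8,6)=33
after path 2 (3→7→8→1→4→0→6, push 13): res(8,6)=33
after path 3 (3→1→8→6, push 13): res(8,6)=20
after path 4 (3→7→8→6, push 2): res(8,6)=18
after path 5 (3→1→0→8→6, push 1): res(8,6)=17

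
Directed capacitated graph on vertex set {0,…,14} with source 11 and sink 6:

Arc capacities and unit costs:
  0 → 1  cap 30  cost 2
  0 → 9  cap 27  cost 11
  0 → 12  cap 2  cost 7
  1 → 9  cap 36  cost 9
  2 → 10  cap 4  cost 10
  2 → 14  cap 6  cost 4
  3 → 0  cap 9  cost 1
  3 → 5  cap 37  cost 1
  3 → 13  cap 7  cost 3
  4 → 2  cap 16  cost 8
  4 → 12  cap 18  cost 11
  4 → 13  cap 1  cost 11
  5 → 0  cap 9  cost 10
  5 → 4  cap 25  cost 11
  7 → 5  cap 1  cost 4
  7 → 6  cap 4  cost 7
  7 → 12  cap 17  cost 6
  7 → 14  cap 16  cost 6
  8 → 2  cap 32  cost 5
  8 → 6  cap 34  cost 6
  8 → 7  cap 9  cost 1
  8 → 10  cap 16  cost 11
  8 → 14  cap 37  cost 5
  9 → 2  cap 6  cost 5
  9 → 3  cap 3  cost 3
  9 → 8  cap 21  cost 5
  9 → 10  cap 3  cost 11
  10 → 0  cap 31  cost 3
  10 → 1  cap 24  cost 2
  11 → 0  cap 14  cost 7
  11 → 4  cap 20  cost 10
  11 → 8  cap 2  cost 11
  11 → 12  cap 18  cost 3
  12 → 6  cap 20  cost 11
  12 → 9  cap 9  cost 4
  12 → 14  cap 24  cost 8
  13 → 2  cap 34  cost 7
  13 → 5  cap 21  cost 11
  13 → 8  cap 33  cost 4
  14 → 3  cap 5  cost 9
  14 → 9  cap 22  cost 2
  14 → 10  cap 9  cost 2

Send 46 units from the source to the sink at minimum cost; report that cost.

Minimum cost for 46 units: 1115

shortest-cost path #1: 11→12→6 push 18 @ unit cost 14 (adds 252)
shortest-cost path #2: 11→8→6 push 2 @ unit cost 17 (adds 34)
shortest-cost path #3: 11→0→12→6 push 2 @ unit cost 25 (adds 50)
shortest-cost path #4: 11→0→9→8→6 push 12 @ unit cost 29 (adds 348)
shortest-cost path #5: 11→4→13→8→6 push 1 @ unit cost 31 (adds 31)
shortest-cost path #6: 11→4→2→14→9→8→6 push 6 @ unit cost 35 (adds 210)
shortest-cost path #7: 11→4→12→9→8→6 push 3 @ unit cost 36 (adds 108)
shortest-cost path #8: 11→4→12→9→3→13→8→6 push 2 @ unit cost 41 (adds 82)
total cost = 1115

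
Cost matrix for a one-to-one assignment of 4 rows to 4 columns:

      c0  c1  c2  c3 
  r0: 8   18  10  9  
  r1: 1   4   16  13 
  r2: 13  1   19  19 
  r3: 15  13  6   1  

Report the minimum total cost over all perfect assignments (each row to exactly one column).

optimal assignment: row0→col2 (cost 10), row1→col0 (cost 1), row2→col1 (cost 1), row3→col3 (cost 1)
total = 10 + 1 + 1 + 1 = 13

Minimum assignment cost: 13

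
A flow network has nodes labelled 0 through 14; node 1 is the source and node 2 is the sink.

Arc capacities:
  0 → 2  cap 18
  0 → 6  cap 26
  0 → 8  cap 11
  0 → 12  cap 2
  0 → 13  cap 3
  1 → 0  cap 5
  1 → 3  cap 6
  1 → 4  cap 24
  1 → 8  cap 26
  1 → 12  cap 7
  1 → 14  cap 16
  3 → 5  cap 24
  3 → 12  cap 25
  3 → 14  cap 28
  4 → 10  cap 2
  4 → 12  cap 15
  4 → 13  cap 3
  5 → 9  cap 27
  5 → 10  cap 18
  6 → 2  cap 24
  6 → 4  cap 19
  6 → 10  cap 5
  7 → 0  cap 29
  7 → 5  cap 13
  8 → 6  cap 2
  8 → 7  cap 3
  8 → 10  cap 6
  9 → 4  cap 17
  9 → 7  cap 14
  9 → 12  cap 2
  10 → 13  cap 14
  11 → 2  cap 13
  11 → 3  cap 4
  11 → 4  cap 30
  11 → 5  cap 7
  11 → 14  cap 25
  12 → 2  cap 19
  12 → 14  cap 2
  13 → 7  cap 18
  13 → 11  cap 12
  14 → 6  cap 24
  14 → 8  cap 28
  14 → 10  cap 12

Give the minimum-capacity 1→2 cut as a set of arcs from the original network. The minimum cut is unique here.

Min-cut arcs: {(1,0), (1,3), (1,14), (4,10), (4,13), (8,6), (8,7), (8,10), (12,2), (12,14)} (total capacity 64)

augment #1: 1→0→2 push 5
augment #2: 1→12→2 push 7
augment #3: 1→3→12→2 push 6
augment #4: 1→4→12→2 push 6
augment #5: 1→8→6→2 push 2
augment #6: 1→14→6→2 push 16
augment #7: 1→4→13→11→2 push 3
augment #8: 1→8→7→0→2 push 3
augment #9: 1→4→10→13→11→2 push 2
augment #10: 1→4→12→14→6→2 push 2
augment #11: 1→8→10→13→11→2 push 6
augment #12: 1→4→12→3→14→6→2 push 4
augment #13: 1→4→12→3→5→9→7→0→2 push 2
max flow = 64; residual-reachable set from 1 gives S-side
cut edges (S→T): {(1,0), (1,3), (1,14), (4,10), (4,13), (8,6), (8,7), (8,10), (12,2), (12,14)} total cap 64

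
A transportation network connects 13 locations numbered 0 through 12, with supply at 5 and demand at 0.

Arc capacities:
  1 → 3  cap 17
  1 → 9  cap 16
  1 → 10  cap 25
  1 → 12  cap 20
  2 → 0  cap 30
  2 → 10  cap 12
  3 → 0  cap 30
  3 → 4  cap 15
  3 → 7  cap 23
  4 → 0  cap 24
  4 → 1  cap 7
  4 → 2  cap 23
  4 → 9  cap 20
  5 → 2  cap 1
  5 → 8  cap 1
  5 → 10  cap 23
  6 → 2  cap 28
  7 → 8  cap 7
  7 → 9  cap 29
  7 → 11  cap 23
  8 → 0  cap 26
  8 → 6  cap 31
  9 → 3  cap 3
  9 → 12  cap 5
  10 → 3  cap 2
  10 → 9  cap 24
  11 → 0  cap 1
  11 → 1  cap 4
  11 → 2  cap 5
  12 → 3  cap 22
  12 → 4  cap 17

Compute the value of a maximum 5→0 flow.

Maximum flow value: 12

augment #1: 5→2→0 bottleneck 1, total now 1
augment #2: 5→8→0 bottleneck 1, total now 2
augment #3: 5→10→3→0 bottleneck 2, total now 4
augment #4: 5→10→9→3→0 bottleneck 3, total now 7
augment #5: 5→10→9→12→3→0 bottleneck 5, total now 12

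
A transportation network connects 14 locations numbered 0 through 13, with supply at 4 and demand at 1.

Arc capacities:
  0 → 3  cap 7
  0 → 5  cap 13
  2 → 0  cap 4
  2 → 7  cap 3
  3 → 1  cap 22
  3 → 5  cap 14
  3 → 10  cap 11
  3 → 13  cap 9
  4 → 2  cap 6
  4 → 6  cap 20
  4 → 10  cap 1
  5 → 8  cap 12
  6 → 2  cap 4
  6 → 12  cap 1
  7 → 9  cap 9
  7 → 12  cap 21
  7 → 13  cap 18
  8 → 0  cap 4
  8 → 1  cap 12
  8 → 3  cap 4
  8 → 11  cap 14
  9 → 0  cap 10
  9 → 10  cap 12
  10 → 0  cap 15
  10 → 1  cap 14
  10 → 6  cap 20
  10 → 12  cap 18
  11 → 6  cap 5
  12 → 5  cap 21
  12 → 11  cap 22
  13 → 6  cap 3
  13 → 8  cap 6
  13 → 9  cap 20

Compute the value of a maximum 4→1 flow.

augment #1: 4→10→1 bottleneck 1, total now 1
augment #2: 4→2→0→3→1 bottleneck 4, total now 5
augment #3: 4→2→7→9→10→1 bottleneck 2, total now 7
augment #4: 4→6→12→5→8→1 bottleneck 1, total now 8
augment #5: 4→6→2→7→9→10→1 bottleneck 1, total now 9

Maximum flow value: 9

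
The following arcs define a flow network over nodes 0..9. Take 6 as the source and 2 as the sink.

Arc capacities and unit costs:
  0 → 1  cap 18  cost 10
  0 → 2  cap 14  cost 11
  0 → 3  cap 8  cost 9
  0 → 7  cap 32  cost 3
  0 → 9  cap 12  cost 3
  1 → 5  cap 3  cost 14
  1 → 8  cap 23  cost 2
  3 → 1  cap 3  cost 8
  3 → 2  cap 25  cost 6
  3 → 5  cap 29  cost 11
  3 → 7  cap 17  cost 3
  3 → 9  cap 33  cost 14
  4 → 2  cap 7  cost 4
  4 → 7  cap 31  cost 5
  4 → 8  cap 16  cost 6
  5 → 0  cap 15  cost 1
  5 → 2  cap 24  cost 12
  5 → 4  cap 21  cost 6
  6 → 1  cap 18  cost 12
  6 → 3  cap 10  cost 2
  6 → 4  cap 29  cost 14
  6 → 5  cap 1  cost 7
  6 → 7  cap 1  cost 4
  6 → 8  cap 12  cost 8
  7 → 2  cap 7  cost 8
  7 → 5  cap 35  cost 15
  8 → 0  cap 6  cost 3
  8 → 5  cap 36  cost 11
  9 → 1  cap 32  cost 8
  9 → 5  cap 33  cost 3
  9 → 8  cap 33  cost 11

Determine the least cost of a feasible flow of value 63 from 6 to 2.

shortest-cost path #1: 6→3→2 push 10 @ unit cost 8 (adds 80)
shortest-cost path #2: 6→7→2 push 1 @ unit cost 12 (adds 12)
shortest-cost path #3: 6→5→4→2 push 1 @ unit cost 17 (adds 17)
shortest-cost path #4: 6→4→2 push 6 @ unit cost 18 (adds 108)
shortest-cost path #5: 6→4→5→2 push 1 @ unit cost 20 (adds 20)
shortest-cost path #6: 6→8→0→2 push 6 @ unit cost 22 (adds 132)
shortest-cost path #7: 6→4→7→2 push 6 @ unit cost 27 (adds 162)
shortest-cost path #8: 6→8→5→2 push 6 @ unit cost 31 (adds 186)
shortest-cost path #9: 6→1→8→5→2 push 17 @ unit cost 37 (adds 629)
shortest-cost path #10: 6→1→8→5→0→2 push 1 @ unit cost 37 (adds 37)
shortest-cost path #11: 6→4→8→5→0→2 push 7 @ unit cost 43 (adds 301)
shortest-cost path #12: 6→4→8→5→0→3→2 push 1 @ unit cost 47 (adds 47)
total cost = 1731

Minimum cost for 63 units: 1731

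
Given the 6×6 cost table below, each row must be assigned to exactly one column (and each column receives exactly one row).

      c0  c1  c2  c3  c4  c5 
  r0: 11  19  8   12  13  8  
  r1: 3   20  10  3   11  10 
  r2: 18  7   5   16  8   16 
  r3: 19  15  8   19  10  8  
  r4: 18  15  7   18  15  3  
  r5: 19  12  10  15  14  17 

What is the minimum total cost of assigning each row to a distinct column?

Minimum assignment cost: 44

one of 2 optimal assignments: row0→col0 (cost 11), row1→col3 (cost 3), row2→col1 (cost 7), row3→col4 (cost 10), row4→col5 (cost 3), row5→col2 (cost 10)
total = 11 + 3 + 7 + 10 + 3 + 10 = 44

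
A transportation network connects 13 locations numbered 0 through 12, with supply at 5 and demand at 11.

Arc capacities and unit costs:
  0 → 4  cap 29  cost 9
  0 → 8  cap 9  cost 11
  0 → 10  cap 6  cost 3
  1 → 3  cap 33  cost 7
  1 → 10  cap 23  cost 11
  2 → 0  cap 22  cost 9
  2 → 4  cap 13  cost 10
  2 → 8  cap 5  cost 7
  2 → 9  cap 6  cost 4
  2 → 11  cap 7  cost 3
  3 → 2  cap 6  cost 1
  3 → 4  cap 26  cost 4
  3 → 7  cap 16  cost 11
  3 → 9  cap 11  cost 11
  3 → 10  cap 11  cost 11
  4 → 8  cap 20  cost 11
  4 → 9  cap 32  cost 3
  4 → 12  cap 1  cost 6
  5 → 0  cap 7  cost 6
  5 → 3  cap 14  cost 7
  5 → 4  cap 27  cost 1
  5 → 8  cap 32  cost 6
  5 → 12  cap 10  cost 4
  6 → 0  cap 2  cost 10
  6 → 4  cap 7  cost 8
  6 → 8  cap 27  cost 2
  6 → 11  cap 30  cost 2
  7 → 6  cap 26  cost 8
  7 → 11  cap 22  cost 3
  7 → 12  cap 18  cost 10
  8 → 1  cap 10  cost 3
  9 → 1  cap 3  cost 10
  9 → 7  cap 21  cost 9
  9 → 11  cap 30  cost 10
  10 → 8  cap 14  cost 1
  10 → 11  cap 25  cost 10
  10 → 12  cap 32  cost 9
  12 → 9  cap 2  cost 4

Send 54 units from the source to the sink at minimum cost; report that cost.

shortest-cost path #1: 5→3→2→11 push 6 @ unit cost 11 (adds 66)
shortest-cost path #2: 5→4→9→11 push 27 @ unit cost 14 (adds 378)
shortest-cost path #3: 5→12→9→11 push 2 @ unit cost 18 (adds 36)
shortest-cost path #4: 5→0→10→11 push 6 @ unit cost 19 (adds 114)
shortest-cost path #5: 5→3→7→11 push 8 @ unit cost 21 (adds 168)
shortest-cost path #6: 5→0→4→9→11 push 1 @ unit cost 28 (adds 28)
shortest-cost path #7: 5→8→1→3→7→11 push 4 @ unit cost 30 (adds 120)
total cost = 910

Minimum cost for 54 units: 910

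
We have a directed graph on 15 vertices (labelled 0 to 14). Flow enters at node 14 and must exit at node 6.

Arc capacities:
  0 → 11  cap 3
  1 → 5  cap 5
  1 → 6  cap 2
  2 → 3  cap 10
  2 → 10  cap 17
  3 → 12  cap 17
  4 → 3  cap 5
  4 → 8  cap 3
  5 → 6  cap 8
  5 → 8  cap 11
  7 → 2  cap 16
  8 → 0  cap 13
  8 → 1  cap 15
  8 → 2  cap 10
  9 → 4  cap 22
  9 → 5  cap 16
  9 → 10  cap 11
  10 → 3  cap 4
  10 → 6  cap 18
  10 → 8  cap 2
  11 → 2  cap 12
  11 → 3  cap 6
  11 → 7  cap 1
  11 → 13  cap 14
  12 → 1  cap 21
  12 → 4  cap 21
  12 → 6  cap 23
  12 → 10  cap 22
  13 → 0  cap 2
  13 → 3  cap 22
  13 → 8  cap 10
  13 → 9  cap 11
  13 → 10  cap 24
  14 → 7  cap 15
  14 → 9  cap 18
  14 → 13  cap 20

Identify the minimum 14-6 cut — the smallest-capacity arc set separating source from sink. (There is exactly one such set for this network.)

augment #1: 14→9→5→6 push 8
augment #2: 14→9→10→6 push 10
augment #3: 14→13→10→6 push 8
augment #4: 14→13→3→12→6 push 12
augment #5: 14→7→2→3→12→6 push 5
augment #6: 14→7→2→10→8→1→6 push 2
max flow = 45; residual-reachable set from 14 gives S-side
cut edges (S→T): {(1,6), (3,12), (5,6), (10,6)} total cap 45

Min-cut arcs: {(1,6), (3,12), (5,6), (10,6)} (total capacity 45)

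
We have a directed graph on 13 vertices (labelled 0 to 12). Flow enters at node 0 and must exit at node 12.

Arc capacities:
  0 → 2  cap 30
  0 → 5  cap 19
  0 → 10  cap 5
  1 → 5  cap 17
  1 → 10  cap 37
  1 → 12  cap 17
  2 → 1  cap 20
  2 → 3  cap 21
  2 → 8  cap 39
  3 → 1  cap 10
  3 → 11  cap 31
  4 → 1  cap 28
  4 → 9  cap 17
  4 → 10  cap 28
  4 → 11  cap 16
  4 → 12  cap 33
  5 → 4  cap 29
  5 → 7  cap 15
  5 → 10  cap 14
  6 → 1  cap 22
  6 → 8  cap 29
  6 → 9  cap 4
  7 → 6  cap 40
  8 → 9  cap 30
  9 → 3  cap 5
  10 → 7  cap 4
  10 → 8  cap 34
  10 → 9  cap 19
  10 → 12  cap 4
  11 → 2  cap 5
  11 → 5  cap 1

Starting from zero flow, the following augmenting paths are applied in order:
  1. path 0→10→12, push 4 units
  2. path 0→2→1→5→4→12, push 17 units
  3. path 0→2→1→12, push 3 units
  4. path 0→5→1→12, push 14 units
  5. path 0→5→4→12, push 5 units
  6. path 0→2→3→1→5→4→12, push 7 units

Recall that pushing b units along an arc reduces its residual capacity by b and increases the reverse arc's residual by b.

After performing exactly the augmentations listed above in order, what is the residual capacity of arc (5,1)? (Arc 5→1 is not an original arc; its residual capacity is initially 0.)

Residual capacity of (5,1): 10

after path 1 (0→10→12, push 4): res(5,1)=0
after path 2 (0→2→1→5→4→12, push 17): res(5,1)=17
after path 3 (0→2→1→12, push 3): res(5,1)=17
after path 4 (0→5→1→12, push 14): res(5,1)=3
after path 5 (0→5→4→12, push 5): res(5,1)=3
after path 6 (0→2→3→1→5→4→12, push 7): res(5,1)=10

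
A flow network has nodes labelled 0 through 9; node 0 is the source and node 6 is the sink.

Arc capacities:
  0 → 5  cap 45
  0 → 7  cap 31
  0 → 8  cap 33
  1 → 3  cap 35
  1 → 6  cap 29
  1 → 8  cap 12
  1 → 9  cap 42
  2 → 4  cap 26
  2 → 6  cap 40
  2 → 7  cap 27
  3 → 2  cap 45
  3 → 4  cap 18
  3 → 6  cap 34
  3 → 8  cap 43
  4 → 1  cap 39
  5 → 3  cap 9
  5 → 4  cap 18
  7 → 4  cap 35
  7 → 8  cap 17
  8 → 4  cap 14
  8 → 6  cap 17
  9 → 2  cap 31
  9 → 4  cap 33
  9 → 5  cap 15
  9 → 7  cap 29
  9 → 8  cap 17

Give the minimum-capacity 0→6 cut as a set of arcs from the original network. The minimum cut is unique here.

Min-cut arcs: {(4,1), (5,3), (8,6)} (total capacity 65)

augment #1: 0→8→6 push 17
augment #2: 0→5→3→6 push 9
augment #3: 0→5→4→1→6 push 18
augment #4: 0→7→4→1→6 push 11
augment #5: 0→7→4→1→3→6 push 10
max flow = 65; residual-reachable set from 0 gives S-side
cut edges (S→T): {(4,1), (5,3), (8,6)} total cap 65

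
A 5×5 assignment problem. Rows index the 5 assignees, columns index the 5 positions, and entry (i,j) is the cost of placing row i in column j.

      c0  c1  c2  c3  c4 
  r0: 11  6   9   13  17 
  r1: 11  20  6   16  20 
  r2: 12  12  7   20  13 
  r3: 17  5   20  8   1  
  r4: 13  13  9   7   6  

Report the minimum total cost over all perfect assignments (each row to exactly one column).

Minimum assignment cost: 32

one of 2 optimal assignments: row0→col1 (cost 6), row1→col0 (cost 11), row2→col2 (cost 7), row3→col4 (cost 1), row4→col3 (cost 7)
total = 6 + 11 + 7 + 1 + 7 = 32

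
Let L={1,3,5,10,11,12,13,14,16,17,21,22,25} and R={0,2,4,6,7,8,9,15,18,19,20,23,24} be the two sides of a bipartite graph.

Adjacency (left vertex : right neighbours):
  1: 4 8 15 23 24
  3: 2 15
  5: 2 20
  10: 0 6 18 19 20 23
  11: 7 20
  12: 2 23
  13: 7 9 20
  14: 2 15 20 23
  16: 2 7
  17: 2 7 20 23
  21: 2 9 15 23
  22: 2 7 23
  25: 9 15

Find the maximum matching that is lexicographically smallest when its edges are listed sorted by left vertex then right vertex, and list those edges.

Lex-smallest maximum matching: {(1,4), (3,2), (5,20), (10,0), (11,7), (12,23), (13,9), (14,15)}

|M| = 8 (so the lex-smallest maximum matching has 8 edges)
process left vertices in ascending order; for each, take the smallest-labelled available neighbour that still permits 8 edges overall, or leave it unmatched if none does
lex-smallest matching: {1-4, 3-2, 5-20, 10-0, 11-7, 12-23, 13-9, 14-15}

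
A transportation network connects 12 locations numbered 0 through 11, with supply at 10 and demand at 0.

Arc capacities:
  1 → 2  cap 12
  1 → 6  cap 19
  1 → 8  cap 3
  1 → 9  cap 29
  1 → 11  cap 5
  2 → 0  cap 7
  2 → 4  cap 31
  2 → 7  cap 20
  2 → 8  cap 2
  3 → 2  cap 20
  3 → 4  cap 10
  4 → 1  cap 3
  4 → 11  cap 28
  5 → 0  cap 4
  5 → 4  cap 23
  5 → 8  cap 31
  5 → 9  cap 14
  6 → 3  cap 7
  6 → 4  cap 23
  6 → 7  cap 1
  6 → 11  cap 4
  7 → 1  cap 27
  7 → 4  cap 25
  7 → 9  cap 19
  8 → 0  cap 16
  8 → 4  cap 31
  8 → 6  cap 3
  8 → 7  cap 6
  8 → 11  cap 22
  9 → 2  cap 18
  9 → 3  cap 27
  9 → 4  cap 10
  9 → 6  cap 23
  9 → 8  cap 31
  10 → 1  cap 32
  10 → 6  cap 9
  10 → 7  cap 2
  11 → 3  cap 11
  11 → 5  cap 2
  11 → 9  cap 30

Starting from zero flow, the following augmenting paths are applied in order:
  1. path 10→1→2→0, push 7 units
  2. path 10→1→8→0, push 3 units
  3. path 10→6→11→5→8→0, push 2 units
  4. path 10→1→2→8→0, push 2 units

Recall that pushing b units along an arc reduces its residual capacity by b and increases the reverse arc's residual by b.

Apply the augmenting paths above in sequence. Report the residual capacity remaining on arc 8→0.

Residual capacity of (8,0): 9

after path 1 (10→1→2→0, push 7): res(8,0)=16
after path 2 (10→1→8→0, push 3): res(8,0)=13
after path 3 (10→6→11→5→8→0, push 2): res(8,0)=11
after path 4 (10→1→2→8→0, push 2): res(8,0)=9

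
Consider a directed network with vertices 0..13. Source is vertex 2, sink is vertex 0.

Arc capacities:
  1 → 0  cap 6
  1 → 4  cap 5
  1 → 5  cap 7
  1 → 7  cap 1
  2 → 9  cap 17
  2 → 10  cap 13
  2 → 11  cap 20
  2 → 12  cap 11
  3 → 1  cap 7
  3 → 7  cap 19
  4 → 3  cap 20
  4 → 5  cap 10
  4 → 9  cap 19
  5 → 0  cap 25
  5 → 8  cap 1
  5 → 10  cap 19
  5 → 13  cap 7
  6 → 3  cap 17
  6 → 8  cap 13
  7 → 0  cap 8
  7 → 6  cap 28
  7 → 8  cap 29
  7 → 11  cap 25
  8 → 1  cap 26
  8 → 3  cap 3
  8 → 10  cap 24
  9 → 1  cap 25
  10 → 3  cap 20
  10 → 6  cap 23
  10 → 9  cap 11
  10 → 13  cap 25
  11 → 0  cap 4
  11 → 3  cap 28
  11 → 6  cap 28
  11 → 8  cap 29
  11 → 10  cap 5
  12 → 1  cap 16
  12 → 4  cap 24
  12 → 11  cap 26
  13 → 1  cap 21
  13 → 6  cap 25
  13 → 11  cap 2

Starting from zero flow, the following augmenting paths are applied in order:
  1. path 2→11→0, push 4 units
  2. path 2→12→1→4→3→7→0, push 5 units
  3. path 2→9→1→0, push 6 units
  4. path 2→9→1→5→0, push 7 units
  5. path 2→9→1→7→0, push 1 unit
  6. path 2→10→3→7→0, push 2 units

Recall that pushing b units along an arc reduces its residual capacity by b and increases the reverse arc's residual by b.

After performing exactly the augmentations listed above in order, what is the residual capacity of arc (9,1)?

Residual capacity of (9,1): 11

after path 1 (2→11→0, push 4): res(9,1)=25
after path 2 (2→12→1→4→3→7→0, push 5): res(9,1)=25
after path 3 (2→9→1→0, push 6): res(9,1)=19
after path 4 (2→9→1→5→0, push 7): res(9,1)=12
after path 5 (2→9→1→7→0, push 1): res(9,1)=11
after path 6 (2→10→3→7→0, push 2): res(9,1)=11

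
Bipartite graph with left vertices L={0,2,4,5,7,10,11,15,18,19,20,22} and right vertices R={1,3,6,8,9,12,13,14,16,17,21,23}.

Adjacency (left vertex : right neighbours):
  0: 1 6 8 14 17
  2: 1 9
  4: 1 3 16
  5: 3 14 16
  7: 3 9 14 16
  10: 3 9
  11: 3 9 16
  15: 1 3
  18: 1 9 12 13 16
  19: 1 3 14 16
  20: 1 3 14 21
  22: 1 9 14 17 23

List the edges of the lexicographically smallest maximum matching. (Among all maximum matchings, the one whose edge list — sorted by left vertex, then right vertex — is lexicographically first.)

|M| = 9 (so the lex-smallest maximum matching has 9 edges)
process left vertices in ascending order; for each, take the smallest-labelled available neighbour that still permits 9 edges overall, or leave it unmatched if none does
lex-smallest matching: {0-6, 2-1, 4-3, 5-14, 7-9, 11-16, 18-12, 20-21, 22-17}

Lex-smallest maximum matching: {(0,6), (2,1), (4,3), (5,14), (7,9), (11,16), (18,12), (20,21), (22,17)}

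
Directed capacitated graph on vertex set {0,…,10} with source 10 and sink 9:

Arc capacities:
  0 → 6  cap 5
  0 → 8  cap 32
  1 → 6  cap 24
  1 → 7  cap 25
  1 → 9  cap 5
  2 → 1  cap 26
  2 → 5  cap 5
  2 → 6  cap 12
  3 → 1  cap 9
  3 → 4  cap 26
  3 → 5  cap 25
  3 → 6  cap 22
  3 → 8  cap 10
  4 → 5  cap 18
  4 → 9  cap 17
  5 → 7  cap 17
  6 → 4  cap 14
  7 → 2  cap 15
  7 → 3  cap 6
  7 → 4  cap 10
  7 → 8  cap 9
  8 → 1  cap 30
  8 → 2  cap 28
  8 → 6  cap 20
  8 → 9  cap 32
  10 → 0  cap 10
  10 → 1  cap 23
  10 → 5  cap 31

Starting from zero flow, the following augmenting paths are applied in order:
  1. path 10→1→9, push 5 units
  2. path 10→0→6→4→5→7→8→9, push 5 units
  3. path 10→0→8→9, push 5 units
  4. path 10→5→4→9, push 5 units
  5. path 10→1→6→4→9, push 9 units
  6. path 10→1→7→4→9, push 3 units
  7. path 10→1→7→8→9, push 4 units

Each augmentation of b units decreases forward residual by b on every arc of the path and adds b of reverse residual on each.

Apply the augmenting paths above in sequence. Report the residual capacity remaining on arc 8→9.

Residual capacity of (8,9): 18

after path 1 (10→1→9, push 5): res(8,9)=32
after path 2 (10→0→6→4→5→7→8→9, push 5): res(8,9)=27
after path 3 (10→0→8→9, push 5): res(8,9)=22
after path 4 (10→5→4→9, push 5): res(8,9)=22
after path 5 (10→1→6→4→9, push 9): res(8,9)=22
after path 6 (10→1→7→4→9, push 3): res(8,9)=22
after path 7 (10→1→7→8→9, push 4): res(8,9)=18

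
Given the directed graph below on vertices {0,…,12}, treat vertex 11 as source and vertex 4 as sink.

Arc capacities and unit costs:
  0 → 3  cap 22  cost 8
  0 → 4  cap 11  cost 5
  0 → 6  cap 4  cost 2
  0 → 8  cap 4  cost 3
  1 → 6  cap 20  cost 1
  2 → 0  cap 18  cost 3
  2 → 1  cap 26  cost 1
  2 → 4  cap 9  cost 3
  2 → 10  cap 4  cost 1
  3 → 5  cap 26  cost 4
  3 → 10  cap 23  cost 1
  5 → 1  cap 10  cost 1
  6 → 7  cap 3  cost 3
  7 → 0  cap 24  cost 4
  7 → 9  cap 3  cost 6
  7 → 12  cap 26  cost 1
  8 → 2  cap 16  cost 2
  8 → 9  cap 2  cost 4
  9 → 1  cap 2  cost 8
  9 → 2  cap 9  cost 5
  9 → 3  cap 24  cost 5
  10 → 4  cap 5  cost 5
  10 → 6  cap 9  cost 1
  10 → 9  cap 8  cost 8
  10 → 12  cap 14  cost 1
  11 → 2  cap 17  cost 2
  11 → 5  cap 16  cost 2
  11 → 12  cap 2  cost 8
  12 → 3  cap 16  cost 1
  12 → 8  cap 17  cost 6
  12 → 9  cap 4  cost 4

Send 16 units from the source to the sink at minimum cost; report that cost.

Minimum cost for 16 units: 107

shortest-cost path #1: 11→2→4 push 9 @ unit cost 5 (adds 45)
shortest-cost path #2: 11→2→10→4 push 4 @ unit cost 8 (adds 32)
shortest-cost path #3: 11→2→0→4 push 3 @ unit cost 10 (adds 30)
total cost = 107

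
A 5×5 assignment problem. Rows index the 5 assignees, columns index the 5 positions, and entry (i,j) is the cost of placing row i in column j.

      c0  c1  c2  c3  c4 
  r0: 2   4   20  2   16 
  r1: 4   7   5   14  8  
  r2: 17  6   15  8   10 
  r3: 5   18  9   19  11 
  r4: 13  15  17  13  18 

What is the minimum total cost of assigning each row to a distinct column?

Minimum assignment cost: 36

optimal assignment: row0→col3 (cost 2), row1→col2 (cost 5), row2→col1 (cost 6), row3→col0 (cost 5), row4→col4 (cost 18)
total = 2 + 5 + 6 + 5 + 18 = 36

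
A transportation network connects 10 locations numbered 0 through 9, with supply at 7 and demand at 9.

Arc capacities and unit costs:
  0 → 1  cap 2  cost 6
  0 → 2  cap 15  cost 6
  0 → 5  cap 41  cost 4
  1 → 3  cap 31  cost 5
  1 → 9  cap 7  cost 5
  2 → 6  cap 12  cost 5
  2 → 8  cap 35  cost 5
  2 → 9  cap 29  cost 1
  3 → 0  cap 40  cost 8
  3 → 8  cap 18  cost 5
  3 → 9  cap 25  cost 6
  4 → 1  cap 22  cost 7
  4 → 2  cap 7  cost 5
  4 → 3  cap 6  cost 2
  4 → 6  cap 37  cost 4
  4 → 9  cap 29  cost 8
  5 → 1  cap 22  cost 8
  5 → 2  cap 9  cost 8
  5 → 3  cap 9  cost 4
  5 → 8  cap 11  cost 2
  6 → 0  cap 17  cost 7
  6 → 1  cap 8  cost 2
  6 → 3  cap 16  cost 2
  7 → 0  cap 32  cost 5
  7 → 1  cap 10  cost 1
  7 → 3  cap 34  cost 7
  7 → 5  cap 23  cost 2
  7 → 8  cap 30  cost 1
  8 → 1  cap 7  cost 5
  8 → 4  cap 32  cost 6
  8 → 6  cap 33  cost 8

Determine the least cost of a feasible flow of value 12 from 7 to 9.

shortest-cost path #1: 7→1→9 push 7 @ unit cost 6 (adds 42)
shortest-cost path #2: 7→5→2→9 push 5 @ unit cost 11 (adds 55)
total cost = 97

Minimum cost for 12 units: 97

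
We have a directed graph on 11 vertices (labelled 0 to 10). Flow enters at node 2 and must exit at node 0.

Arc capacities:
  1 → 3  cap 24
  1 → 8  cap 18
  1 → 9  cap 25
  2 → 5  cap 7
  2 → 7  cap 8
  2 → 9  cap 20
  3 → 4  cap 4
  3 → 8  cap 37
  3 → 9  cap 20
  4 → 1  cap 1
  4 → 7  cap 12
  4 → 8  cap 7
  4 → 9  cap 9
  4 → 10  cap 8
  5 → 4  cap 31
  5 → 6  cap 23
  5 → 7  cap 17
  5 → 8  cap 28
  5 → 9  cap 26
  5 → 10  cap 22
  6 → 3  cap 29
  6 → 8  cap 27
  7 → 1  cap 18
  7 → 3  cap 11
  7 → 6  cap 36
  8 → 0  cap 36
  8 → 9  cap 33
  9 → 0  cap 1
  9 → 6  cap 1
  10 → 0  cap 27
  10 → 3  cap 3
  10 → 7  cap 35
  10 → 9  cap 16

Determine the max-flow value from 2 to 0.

Maximum flow value: 17

augment #1: 2→9→0 bottleneck 1, total now 1
augment #2: 2→5→8→0 bottleneck 7, total now 8
augment #3: 2→7→1→8→0 bottleneck 8, total now 16
augment #4: 2→9→6→8→0 bottleneck 1, total now 17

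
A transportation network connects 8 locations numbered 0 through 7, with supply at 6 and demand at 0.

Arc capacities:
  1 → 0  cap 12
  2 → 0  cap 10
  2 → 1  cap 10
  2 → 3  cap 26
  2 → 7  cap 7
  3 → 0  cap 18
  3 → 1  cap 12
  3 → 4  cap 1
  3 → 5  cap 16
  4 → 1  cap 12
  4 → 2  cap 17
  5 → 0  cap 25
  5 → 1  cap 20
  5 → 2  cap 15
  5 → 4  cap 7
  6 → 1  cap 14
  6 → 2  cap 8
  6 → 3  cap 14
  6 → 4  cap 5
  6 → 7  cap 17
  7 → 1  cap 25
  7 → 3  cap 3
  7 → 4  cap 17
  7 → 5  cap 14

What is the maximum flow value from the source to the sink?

Maximum flow value: 56

augment #1: 6→1→0 bottleneck 12, total now 12
augment #2: 6→2→0 bottleneck 8, total now 20
augment #3: 6→3→0 bottleneck 14, total now 34
augment #4: 6→4→2→0 bottleneck 2, total now 36
augment #5: 6→7→3→0 bottleneck 3, total now 39
augment #6: 6→7→5→0 bottleneck 14, total now 53
augment #7: 6→4→2→3→0 bottleneck 1, total now 54
augment #8: 6→4→2→3→5→0 bottleneck 2, total now 56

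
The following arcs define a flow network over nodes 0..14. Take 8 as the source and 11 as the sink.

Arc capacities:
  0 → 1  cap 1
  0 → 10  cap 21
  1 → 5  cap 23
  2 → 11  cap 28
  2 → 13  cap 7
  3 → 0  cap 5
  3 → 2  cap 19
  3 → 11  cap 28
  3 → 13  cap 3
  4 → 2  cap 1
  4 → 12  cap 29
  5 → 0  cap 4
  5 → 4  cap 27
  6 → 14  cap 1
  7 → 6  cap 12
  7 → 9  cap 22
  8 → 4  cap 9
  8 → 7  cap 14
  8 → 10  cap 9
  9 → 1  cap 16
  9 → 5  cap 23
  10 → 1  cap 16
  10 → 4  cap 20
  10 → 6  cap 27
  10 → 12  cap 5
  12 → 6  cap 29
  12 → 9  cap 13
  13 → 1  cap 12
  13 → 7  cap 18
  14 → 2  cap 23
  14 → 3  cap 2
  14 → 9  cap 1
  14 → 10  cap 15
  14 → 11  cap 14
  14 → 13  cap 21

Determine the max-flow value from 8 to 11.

Maximum flow value: 2

augment #1: 8→4→2→11 bottleneck 1, total now 1
augment #2: 8→7→6→14→11 bottleneck 1, total now 2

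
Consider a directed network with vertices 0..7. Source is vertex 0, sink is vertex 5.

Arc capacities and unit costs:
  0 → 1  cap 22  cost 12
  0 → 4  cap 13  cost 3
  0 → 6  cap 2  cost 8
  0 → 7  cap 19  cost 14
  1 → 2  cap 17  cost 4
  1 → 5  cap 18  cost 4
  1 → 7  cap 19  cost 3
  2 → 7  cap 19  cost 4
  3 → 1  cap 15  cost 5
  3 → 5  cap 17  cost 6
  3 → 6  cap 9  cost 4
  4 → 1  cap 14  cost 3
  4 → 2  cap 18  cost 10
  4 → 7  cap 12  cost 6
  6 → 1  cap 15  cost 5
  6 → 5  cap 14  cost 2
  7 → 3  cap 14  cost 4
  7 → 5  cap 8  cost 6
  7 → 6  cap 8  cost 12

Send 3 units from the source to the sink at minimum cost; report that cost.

Minimum cost for 3 units: 30

shortest-cost path #1: 0→6→5 push 2 @ unit cost 10 (adds 20)
shortest-cost path #2: 0→4→1→5 push 1 @ unit cost 10 (adds 10)
total cost = 30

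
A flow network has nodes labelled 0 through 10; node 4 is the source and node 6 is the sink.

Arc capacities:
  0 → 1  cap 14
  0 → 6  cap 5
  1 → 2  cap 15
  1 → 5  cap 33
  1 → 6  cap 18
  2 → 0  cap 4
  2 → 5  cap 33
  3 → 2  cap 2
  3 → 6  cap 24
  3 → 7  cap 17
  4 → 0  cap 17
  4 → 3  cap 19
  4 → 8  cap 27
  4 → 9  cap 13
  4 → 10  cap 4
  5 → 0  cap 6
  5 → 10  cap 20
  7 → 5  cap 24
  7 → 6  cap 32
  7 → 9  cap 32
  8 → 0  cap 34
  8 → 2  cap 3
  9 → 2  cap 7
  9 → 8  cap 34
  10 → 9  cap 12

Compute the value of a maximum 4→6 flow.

Maximum flow value: 38

augment #1: 4→0→6 bottleneck 5, total now 5
augment #2: 4→3→6 bottleneck 19, total now 24
augment #3: 4→0→1→6 bottleneck 12, total now 36
augment #4: 4→8→0→1→6 bottleneck 2, total now 38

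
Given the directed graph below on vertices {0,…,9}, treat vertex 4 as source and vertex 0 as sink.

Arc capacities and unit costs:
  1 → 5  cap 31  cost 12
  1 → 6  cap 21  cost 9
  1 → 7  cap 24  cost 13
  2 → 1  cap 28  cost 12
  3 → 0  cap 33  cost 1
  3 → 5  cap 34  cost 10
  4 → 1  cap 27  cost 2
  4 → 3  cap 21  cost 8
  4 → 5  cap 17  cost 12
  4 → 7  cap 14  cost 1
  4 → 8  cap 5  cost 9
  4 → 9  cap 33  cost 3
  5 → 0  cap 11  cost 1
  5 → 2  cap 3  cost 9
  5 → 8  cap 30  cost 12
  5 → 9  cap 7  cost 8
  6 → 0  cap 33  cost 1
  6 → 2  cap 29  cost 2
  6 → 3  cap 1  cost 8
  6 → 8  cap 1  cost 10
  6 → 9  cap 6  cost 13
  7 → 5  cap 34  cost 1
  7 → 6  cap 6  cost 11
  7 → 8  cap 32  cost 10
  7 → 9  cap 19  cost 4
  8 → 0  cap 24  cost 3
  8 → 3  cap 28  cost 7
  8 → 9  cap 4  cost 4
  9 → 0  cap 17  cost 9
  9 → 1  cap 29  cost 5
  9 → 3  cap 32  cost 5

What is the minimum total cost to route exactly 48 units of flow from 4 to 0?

shortest-cost path #1: 4→7→5→0 push 11 @ unit cost 3 (adds 33)
shortest-cost path #2: 4→3→0 push 21 @ unit cost 9 (adds 189)
shortest-cost path #3: 4→9→3→0 push 12 @ unit cost 9 (adds 108)
shortest-cost path #4: 4→8→0 push 4 @ unit cost 12 (adds 48)
total cost = 378

Minimum cost for 48 units: 378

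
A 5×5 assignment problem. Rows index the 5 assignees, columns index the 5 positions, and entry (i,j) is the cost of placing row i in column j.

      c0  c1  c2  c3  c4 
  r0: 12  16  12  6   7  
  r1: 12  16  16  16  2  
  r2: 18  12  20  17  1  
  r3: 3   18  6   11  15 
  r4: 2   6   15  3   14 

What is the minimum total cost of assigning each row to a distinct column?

optimal assignment: row0→col3 (cost 6), row1→col4 (cost 2), row2→col1 (cost 12), row3→col2 (cost 6), row4→col0 (cost 2)
total = 6 + 2 + 12 + 6 + 2 = 28

Minimum assignment cost: 28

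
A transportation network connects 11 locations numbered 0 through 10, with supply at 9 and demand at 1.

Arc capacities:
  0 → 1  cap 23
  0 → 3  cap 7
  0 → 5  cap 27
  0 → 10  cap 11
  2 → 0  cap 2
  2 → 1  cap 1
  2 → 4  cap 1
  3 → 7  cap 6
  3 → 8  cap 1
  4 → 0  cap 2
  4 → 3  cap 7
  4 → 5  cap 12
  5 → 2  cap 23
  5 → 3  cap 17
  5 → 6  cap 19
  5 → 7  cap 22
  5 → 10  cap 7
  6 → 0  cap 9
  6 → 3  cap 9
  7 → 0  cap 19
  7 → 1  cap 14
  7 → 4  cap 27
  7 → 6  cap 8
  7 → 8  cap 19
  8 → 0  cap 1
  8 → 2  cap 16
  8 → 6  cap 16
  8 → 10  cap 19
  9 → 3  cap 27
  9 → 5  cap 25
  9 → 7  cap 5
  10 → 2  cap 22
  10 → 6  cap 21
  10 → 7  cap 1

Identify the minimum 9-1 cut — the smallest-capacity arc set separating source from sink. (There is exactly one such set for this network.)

augment #1: 9→7→1 push 5
augment #2: 9→3→7→1 push 6
augment #3: 9→5→2→1 push 1
augment #4: 9→5→7→1 push 3
augment #5: 9→3→8→0→1 push 1
augment #6: 9→5→2→0→1 push 2
augment #7: 9→5→6→0→1 push 9
augment #8: 9→5→7→0→1 push 10
max flow = 37; residual-reachable set from 9 gives S-side
cut edges (S→T): {(3,7), (3,8), (9,5), (9,7)} total cap 37

Min-cut arcs: {(3,7), (3,8), (9,5), (9,7)} (total capacity 37)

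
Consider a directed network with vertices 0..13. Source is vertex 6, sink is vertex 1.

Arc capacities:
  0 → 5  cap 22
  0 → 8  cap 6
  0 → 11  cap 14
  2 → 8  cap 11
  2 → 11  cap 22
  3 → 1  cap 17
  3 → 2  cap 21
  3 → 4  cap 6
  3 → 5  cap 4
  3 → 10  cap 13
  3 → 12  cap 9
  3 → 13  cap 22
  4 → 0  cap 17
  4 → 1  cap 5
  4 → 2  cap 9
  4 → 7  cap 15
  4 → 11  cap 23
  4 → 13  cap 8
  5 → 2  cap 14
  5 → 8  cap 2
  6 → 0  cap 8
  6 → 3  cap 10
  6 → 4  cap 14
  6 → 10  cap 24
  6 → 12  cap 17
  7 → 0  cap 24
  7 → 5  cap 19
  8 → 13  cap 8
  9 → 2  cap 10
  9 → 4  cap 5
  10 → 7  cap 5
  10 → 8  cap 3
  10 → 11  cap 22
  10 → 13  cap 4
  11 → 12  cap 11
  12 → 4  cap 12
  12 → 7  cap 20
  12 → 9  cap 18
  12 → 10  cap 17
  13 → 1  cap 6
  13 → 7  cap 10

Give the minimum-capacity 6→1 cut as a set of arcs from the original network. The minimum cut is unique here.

Min-cut arcs: {(4,1), (6,3), (13,1)} (total capacity 21)

augment #1: 6→3→1 push 10
augment #2: 6→4→1 push 5
augment #3: 6→4→13→1 push 6
max flow = 21; residual-reachable set from 6 gives S-side
cut edges (S→T): {(4,1), (6,3), (13,1)} total cap 21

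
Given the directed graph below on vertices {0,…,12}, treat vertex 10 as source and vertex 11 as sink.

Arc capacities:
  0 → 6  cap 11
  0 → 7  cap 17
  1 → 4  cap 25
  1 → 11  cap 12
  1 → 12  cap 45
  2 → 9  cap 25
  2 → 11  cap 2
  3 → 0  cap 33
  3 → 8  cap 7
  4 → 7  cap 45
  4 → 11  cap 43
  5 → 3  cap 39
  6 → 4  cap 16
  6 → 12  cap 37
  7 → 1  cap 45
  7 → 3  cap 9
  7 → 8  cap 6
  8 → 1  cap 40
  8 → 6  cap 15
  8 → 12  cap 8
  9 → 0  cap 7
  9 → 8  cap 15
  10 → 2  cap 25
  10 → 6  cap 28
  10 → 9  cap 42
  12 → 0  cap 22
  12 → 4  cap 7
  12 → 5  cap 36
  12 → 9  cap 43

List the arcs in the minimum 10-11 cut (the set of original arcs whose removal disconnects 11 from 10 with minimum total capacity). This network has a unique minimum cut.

Min-cut arcs: {(2,11), (9,0), (9,8), (10,6)} (total capacity 52)

augment #1: 10→2→11 push 2
augment #2: 10→6→4→11 push 16
augment #3: 10→6→12→4→11 push 7
augment #4: 10→9→8→1→11 push 12
augment #5: 10→9→8→1→4→11 push 3
augment #6: 10→9→0→7→1→4→11 push 7
augment #7: 10→6→12→0→7→1→4→11 push 5
max flow = 52; residual-reachable set from 10 gives S-side
cut edges (S→T): {(2,11), (9,0), (9,8), (10,6)} total cap 52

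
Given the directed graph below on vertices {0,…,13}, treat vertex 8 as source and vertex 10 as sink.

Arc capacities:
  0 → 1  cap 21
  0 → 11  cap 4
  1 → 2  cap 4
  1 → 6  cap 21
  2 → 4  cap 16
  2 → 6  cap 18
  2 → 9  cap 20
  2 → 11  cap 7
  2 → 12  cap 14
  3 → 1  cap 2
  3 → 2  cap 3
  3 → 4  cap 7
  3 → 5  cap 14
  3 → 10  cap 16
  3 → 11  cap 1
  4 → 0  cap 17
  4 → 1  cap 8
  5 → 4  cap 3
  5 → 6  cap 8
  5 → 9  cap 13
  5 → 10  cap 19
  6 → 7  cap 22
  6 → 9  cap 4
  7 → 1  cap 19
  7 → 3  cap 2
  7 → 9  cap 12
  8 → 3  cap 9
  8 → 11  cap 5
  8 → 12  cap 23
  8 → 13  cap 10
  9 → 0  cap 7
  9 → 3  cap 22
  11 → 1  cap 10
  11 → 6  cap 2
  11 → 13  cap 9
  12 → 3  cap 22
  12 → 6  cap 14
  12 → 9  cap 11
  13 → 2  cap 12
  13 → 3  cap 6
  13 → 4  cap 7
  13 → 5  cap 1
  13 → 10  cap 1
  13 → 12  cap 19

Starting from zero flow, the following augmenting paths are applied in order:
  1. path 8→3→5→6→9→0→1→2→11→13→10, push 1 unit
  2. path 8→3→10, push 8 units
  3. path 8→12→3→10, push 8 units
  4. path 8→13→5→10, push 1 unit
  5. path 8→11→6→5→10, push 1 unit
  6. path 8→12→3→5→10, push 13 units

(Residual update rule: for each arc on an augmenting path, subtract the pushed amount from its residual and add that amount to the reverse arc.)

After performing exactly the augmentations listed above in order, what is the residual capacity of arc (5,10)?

Residual capacity of (5,10): 4

after path 1 (8→3→5→6→9→0→1→2→11→13→10, push 1): res(5,10)=19
after path 2 (8→3→10, push 8): res(5,10)=19
after path 3 (8→12→3→10, push 8): res(5,10)=19
after path 4 (8→13→5→10, push 1): res(5,10)=18
after path 5 (8→11→6→5→10, push 1): res(5,10)=17
after path 6 (8→12→3→5→10, push 13): res(5,10)=4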